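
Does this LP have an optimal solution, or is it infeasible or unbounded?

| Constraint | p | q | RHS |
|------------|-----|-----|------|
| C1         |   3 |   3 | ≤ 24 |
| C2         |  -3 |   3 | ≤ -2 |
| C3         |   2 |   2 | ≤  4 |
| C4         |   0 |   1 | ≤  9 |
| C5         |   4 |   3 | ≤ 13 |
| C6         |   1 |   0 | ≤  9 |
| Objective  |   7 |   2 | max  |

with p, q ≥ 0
The point (2, 0) satisfies every constraint, so the LP is feasible; the constraints give p ≤ 9 and q ≤ 9, which with p, q ≥ 0 keep the feasible region inside a bounded box. A feasible, bounded LP attains a finite optimum at a vertex.

The LP has an optimal solution: (2, 0) with z = 14.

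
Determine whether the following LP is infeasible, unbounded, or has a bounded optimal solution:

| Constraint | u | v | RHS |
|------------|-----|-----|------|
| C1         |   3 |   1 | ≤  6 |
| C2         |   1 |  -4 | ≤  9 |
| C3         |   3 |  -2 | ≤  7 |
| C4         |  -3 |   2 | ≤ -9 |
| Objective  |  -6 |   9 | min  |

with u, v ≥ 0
C3 requires 3u - 2v ≤ 7, while C4 (-3u + 2v ≤ -9) is equivalent to 3u - 2v ≥ 9. Together they would need 9 ≤ 3u - 2v ≤ 7, which is impossible since 9 > 7. No point satisfies all constraints.

Infeasible: no point satisfies all constraints simultaneously.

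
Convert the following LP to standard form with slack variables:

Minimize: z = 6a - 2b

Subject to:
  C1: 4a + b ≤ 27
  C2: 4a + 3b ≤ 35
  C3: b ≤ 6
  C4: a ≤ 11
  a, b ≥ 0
min z = 6a - 2b

s.t.
  4a + b + s1 = 27
  4a + 3b + s2 = 35
  b + s3 = 6
  a + s4 = 11
  a, b, s1, s2, s3, s4 ≥ 0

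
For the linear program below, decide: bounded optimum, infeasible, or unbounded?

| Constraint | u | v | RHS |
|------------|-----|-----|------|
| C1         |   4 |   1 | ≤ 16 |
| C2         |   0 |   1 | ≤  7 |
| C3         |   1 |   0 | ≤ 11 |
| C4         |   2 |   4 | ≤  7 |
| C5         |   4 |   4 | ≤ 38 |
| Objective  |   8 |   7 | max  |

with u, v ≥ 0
The point (3.5, 0) satisfies every constraint, so the LP is feasible; the constraints give u ≤ 11 and v ≤ 7, which with u, v ≥ 0 keep the feasible region inside a bounded box. A feasible, bounded LP attains a finite optimum at a vertex.

Evaluating z = 8u + 7v at each vertex:
  (0, 0): z = 0
  (3.5, 0): z = 28
  (0, 1.75): z = 12.25

The LP has an optimal solution: (3.5, 0) with z = 28.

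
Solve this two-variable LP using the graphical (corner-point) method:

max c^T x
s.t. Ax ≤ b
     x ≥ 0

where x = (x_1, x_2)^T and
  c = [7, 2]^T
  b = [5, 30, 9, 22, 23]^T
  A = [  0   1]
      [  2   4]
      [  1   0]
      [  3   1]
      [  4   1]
x_1 = 4.5, x_2 = 5, z = 41.5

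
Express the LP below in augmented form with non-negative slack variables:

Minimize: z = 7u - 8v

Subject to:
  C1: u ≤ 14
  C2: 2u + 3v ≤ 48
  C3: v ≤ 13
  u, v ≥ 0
min z = 7u - 8v

s.t.
  u + s1 = 14
  2u + 3v + s2 = 48
  v + s3 = 13
  u, v, s1, s2, s3 ≥ 0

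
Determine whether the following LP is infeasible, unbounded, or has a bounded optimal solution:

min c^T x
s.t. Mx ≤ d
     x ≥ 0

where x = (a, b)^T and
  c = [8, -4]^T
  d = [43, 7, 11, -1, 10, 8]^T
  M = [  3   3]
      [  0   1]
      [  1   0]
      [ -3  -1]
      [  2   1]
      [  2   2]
The point (0, 4) satisfies every constraint, so the LP is feasible; the constraints give a ≤ 11 and b ≤ 7, which with a, b ≥ 0 keep the feasible region inside a bounded box. A feasible, bounded LP attains a finite optimum at a vertex.

Evaluating z = 8a - 4b at each vertex:
  (0, 1): z = -4
  (0.3333, 0): z = 2.667
  (4, 0): z = 32
  (0, 4): z = -16

The LP has an optimal solution: (0, 4) with z = -16.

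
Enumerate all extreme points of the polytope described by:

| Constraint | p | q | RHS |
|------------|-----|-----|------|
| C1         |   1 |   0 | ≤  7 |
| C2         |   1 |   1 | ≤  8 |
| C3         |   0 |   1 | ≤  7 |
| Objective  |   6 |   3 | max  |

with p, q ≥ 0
Each vertex is the intersection of two constraint boundaries that also satisfies all remaining constraints:
  p = 0 and q = 0 → (0, 0)
  p = 7 and q = 0 → (7, 0)
  p = 7 and p + q = 8 → (7, 1)
  p + q = 8 and q = 7 → (1, 7)
  q = 7 and p = 0 → (0, 7)

Vertices: (0, 0), (7, 0), (7, 1), (1, 7), (0, 7)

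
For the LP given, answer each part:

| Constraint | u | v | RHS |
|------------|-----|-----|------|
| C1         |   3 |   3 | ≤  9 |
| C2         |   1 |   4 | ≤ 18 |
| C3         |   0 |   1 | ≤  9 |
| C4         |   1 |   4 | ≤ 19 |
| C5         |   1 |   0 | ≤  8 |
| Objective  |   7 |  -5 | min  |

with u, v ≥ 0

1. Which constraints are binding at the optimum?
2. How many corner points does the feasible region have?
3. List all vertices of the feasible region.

1. C1, u ≥ 0
2. 3
3. (0, 0), (3, 0), (0, 3)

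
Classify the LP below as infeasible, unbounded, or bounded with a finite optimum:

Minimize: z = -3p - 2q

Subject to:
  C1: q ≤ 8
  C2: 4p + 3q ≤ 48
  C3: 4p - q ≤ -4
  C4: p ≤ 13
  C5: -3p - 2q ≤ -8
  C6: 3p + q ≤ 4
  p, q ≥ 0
The point (0, 4) satisfies every constraint, so the LP is feasible; the constraints give p ≤ 13 and q ≤ 8, which with p, q ≥ 0 keep the feasible region inside a bounded box. A feasible, bounded LP attains a finite optimum at a vertex.

Evaluating z = -3p - 2q at each vertex:
  (0, 4): z = -8

The LP has an optimal solution: (0, 4) with z = -8.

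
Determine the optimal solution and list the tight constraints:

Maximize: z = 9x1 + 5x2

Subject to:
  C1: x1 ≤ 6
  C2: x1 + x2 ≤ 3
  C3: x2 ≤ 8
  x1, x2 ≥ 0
Optimal: x1 = 3, x2 = 0
Binding: C2, x2 ≥ 0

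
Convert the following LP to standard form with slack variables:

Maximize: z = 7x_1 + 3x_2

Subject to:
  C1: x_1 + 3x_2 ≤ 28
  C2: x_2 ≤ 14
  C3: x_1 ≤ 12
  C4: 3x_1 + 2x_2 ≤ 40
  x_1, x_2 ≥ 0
max z = 7x_1 + 3x_2

s.t.
  x_1 + 3x_2 + s1 = 28
  x_2 + s2 = 14
  x_1 + s3 = 12
  3x_1 + 2x_2 + s4 = 40
  x_1, x_2, s1, s2, s3, s4 ≥ 0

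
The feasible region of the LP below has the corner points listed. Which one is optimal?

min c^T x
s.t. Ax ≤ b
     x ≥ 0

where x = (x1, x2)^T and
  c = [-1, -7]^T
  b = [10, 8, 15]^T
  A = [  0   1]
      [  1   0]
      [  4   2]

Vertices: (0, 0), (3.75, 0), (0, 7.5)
(0, 7.5) with z = -52.5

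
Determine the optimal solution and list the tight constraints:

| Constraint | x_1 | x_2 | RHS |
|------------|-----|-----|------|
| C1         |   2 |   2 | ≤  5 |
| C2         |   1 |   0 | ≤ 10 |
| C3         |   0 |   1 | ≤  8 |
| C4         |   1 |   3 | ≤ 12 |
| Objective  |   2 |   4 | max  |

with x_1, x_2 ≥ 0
Optimal: x_1 = 0, x_2 = 2.5
Slack at optimum:
  C1: slack = 0 (binding)
  C2: slack = 10
  C3: slack = 5.5
  C4: slack = 4.5
  x_1 ≥ 0: x_1 = 0 (binding)
  x_2 ≥ 0: x_2 = 2.5
Binding constraints: C1, x_1 ≥ 0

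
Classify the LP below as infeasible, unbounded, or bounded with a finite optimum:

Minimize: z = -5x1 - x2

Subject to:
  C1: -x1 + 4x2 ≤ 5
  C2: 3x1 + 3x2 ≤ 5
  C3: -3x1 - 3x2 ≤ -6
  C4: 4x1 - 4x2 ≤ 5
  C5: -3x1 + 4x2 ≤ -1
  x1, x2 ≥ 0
C2 requires 3x1 + 3x2 ≤ 5, while C3 (-3x1 - 3x2 ≤ -6) is equivalent to 3x1 + 3x2 ≥ 6. Together they would need 6 ≤ 3x1 + 3x2 ≤ 5, which is impossible since 6 > 5. No point satisfies all constraints.

The feasible region is empty; the LP is infeasible.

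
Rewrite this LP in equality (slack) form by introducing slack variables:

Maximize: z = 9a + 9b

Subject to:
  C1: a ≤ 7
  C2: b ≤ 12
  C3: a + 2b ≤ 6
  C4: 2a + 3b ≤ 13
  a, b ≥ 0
max z = 9a + 9b

s.t.
  a + s1 = 7
  b + s2 = 12
  a + 2b + s3 = 6
  2a + 3b + s4 = 13
  a, b, s1, s2, s3, s4 ≥ 0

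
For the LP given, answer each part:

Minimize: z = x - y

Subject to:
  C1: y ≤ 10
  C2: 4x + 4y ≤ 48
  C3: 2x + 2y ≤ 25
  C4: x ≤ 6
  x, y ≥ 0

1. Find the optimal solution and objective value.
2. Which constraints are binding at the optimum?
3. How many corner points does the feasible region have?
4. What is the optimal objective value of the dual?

1. x = 0, y = 10, z = -10
2. C1, x ≥ 0
3. 5
4. -10 (by strong duality, equal to the primal optimum)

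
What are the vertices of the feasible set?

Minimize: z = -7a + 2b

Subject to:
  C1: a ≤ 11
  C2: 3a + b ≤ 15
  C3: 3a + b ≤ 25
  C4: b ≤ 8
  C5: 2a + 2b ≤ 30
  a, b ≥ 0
Each vertex is the intersection of two constraint boundaries that also satisfies all remaining constraints:
  a = 0 and b = 0 → (0, 0)
  3a + b = 15 and b = 0 → (5, 0)
  3a + b = 15 and b = 8 → (2.333, 8)
  b = 8 and a = 0 → (0, 8)

Vertices: (0, 0), (5, 0), (2.333, 8), (0, 8)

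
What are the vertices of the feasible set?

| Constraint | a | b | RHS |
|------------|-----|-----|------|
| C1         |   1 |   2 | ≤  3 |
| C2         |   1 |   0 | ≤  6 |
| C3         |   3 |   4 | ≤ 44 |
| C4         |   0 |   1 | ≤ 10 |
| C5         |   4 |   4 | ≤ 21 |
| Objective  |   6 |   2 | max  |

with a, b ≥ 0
Each vertex is the intersection of two constraint boundaries that also satisfies all remaining constraints:
  a = 0 and b = 0 → (0, 0)
  a + 2b = 3 and b = 0 → (3, 0)
  a + 2b = 3 and a = 0 → (0, 1.5)

Vertices: (0, 0), (3, 0), (0, 1.5)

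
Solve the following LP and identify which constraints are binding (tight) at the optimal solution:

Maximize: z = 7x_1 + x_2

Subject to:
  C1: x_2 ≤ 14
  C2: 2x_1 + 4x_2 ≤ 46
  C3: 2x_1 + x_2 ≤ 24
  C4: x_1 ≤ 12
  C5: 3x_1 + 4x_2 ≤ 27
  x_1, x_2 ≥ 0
Optimal: x_1 = 9, x_2 = 0
Slack at optimum:
  C1: slack = 14
  C2: slack = 28
  C3: slack = 6
  C4: slack = 3
  C5: slack = 0 (binding)
  x_1 ≥ 0: x_1 = 9
  x_2 ≥ 0: x_2 = 0 (binding)
Binding constraints: C5, x_2 ≥ 0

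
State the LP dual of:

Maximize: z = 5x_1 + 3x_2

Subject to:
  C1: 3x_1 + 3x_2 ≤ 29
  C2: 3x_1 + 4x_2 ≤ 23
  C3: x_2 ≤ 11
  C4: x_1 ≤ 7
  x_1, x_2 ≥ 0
Minimize: z = 29y1 + 23y2 + 11y3 + 7y4

Subject to:
  C1: -3y1 - 3y2 - y4 ≤ -5
  C2: -3y1 - 4y2 - y3 ≤ -3
  y1, y2, y3, y4 ≥ 0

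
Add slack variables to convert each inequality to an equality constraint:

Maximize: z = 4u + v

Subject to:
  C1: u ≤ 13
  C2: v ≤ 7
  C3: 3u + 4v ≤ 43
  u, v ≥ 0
max z = 4u + v

s.t.
  u + s1 = 13
  v + s2 = 7
  3u + 4v + s3 = 43
  u, v, s1, s2, s3 ≥ 0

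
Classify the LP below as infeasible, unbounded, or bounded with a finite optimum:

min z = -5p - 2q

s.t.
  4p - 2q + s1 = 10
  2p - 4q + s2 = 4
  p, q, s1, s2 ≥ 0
Feasible point: (0, 0) satisfies every constraint, so the LP is feasible.
Direction d = (0, 1): for each constraint row a, a·d ≤ 0 —
  (4)(0) + (-2)(1) = -2 ≤ 0
  (2)(0) + (-4)(1) = -4 ≤ 0
and d ≥ 0, so (0, 0) + t·d stays feasible for every t ≥ 0. Along this ray z = -5p - 2q changes by -2 per unit t, so z → −∞.

Unbounded — the objective can decrease without bound over the feasible region.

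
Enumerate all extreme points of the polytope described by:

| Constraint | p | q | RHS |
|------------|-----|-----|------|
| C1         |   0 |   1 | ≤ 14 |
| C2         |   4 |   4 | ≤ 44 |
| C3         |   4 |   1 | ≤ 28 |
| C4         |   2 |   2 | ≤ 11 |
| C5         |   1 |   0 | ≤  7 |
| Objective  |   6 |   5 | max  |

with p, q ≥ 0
Each vertex is the intersection of two constraint boundaries that also satisfies all remaining constraints:
  p = 0 and q = 0 → (0, 0)
  2p + 2q = 11 and q = 0 → (5.5, 0)
  2p + 2q = 11 and p = 0 → (0, 5.5)

Vertices: (0, 0), (5.5, 0), (0, 5.5)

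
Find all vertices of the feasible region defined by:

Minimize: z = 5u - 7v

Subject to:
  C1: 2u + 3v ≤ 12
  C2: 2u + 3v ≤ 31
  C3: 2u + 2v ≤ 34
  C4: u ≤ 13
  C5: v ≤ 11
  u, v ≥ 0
Each vertex is the intersection of two constraint boundaries that also satisfies all remaining constraints:
  u = 0 and v = 0 → (0, 0)
  2u + 3v = 12 and v = 0 → (6, 0)
  2u + 3v = 12 and u = 0 → (0, 4)

Vertices: (0, 0), (6, 0), (0, 4)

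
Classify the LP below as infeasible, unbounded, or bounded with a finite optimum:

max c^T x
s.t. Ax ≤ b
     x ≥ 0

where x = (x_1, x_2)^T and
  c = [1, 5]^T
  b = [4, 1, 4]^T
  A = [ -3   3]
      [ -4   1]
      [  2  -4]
Feasible point: (0, 0) satisfies every constraint, so the LP is feasible.
Direction d = (1, 1): for each constraint row a, a·d ≤ 0 —
  (-3)(1) + (3)(1) = 0 ≤ 0
  (-4)(1) + (1)(1) = -3 ≤ 0
  (2)(1) + (-4)(1) = -2 ≤ 0
and d ≥ 0, so (0, 0) + t·d stays feasible for every t ≥ 0. Along this ray z = x_1 + 5x_2 changes by 6 per unit t, so z → +∞.

Unbounded — the objective can increase without bound over the feasible region.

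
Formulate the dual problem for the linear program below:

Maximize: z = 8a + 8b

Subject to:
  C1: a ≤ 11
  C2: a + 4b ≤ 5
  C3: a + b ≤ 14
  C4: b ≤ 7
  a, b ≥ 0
Minimize: z = 11y1 + 5y2 + 14y3 + 7y4

Subject to:
  C1: -y1 - y2 - y3 ≤ -8
  C2: -4y2 - y3 - y4 ≤ -8
  y1, y2, y3, y4 ≥ 0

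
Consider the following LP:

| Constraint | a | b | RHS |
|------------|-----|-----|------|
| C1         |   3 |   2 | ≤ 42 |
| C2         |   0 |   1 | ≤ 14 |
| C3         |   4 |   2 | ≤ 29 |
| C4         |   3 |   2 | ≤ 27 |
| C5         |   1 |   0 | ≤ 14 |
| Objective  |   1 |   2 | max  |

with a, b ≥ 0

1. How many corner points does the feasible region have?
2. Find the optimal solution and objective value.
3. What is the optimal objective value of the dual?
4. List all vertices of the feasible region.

1. 4
2. a = 0, b = 13.5, z = 27
3. 27 (by strong duality, equal to the primal optimum)
4. (0, 0), (7.25, 0), (2, 10.5), (0, 13.5)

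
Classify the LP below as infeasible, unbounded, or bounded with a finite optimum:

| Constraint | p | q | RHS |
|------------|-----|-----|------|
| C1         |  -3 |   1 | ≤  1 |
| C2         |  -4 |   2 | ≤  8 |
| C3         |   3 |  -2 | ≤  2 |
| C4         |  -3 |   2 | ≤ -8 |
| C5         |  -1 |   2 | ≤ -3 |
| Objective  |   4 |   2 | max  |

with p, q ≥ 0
C3 requires 3p - 2q ≤ 2, while C4 (-3p + 2q ≤ -8) is equivalent to 3p - 2q ≥ 8. Together they would need 8 ≤ 3p - 2q ≤ 2, which is impossible since 8 > 2. No point satisfies all constraints.

Infeasible: no point satisfies all constraints simultaneously.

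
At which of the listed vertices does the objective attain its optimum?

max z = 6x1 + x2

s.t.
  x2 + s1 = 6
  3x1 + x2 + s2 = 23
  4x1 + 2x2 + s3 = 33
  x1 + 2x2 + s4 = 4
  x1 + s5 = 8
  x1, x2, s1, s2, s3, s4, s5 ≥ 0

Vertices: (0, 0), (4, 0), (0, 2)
Evaluating z = 6x1 + x2 at each vertex:
  (0, 0): z = 0
  (4, 0): z = 24
  (0, 2): z = 2

The largest value is z = 24, attained at (4, 0).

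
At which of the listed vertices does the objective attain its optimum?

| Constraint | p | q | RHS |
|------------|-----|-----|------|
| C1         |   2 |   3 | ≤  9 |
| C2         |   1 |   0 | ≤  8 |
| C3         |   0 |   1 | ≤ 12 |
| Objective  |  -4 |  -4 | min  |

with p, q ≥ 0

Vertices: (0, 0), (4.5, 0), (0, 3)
(4.5, 0) with z = -18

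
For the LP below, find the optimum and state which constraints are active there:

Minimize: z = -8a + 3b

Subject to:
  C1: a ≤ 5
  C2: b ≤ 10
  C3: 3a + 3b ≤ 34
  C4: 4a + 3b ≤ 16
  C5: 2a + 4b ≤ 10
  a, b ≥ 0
Optimal: a = 4, b = 0
Binding: C4, b ≥ 0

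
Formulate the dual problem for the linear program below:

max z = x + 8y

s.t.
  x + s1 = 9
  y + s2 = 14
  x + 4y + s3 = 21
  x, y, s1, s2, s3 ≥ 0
Minimize: z = 9y1 + 14y2 + 21y3

Subject to:
  C1: -y1 - y3 ≤ -1
  C2: -y2 - 4y3 ≤ -8
  y1, y2, y3 ≥ 0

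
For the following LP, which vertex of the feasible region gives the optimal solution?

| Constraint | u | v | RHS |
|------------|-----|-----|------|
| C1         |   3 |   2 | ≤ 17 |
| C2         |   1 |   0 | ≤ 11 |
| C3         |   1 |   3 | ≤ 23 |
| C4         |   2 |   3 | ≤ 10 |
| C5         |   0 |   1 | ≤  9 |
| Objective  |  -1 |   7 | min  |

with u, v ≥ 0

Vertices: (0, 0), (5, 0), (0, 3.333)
Evaluating z = -u + 7v at each vertex:
  (0, 0): z = 0
  (5, 0): z = -5
  (0, 3.333): z = 23.33

The smallest value is z = -5, attained at (5, 0).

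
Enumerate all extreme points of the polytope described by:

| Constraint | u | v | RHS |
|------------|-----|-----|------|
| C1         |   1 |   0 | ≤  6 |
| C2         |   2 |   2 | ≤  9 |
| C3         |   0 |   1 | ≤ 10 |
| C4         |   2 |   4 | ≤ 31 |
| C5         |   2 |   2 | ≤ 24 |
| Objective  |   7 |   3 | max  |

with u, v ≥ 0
Each vertex is the intersection of two constraint boundaries that also satisfies all remaining constraints:
  u = 0 and v = 0 → (0, 0)
  2u + 2v = 9 and v = 0 → (4.5, 0)
  2u + 2v = 9 and u = 0 → (0, 4.5)

Vertices: (0, 0), (4.5, 0), (0, 4.5)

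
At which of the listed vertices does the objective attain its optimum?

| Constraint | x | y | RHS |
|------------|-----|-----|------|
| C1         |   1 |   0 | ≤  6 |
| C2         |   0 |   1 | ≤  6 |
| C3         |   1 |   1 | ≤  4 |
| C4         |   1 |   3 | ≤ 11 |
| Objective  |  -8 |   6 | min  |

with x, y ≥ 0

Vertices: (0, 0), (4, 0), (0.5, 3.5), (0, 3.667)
Evaluating z = -8x + 6y at each vertex:
  (0, 0): z = 0
  (4, 0): z = -32
  (0.5, 3.5): z = 17
  (0, 3.667): z = 22

The smallest value is z = -32, attained at (4, 0).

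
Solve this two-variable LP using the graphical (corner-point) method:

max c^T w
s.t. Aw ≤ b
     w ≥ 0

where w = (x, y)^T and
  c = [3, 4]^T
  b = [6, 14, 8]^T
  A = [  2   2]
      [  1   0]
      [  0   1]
x = 0, y = 3, z = 12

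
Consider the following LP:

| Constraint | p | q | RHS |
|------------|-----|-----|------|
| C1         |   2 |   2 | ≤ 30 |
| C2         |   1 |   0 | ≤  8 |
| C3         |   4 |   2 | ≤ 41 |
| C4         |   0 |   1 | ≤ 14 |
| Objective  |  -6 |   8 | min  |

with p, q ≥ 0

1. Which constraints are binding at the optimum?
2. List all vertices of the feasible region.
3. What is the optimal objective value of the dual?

1. C2, q ≥ 0
2. (0, 0), (8, 0), (8, 4.5), (5.5, 9.5), (1, 14), (0, 14)
3. -48 (by strong duality, equal to the primal optimum)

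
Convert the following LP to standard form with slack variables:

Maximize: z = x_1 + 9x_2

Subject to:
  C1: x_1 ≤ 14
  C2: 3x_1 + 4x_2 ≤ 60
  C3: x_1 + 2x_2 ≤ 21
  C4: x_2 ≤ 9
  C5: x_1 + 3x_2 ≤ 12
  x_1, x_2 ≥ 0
max z = x_1 + 9x_2

s.t.
  x_1 + s1 = 14
  3x_1 + 4x_2 + s2 = 60
  x_1 + 2x_2 + s3 = 21
  x_2 + s4 = 9
  x_1 + 3x_2 + s5 = 12
  x_1, x_2, s1, s2, s3, s4, s5 ≥ 0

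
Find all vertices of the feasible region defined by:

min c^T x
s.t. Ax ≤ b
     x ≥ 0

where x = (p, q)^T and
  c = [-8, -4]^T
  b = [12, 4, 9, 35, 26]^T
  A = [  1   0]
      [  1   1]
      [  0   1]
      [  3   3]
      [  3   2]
Each vertex is the intersection of two constraint boundaries that also satisfies all remaining constraints:
  p = 0 and q = 0 → (0, 0)
  p + q = 4 and q = 0 → (4, 0)
  p + q = 4 and p = 0 → (0, 4)

Vertices: (0, 0), (4, 0), (0, 4)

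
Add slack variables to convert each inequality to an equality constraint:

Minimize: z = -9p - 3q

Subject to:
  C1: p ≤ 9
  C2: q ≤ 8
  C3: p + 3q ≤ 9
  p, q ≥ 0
min z = -9p - 3q

s.t.
  p + s1 = 9
  q + s2 = 8
  p + 3q + s3 = 9
  p, q, s1, s2, s3 ≥ 0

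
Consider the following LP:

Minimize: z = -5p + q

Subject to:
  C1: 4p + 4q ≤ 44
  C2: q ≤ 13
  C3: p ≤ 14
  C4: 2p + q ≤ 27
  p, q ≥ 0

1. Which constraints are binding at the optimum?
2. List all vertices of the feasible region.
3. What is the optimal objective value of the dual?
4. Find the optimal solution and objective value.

1. C1, q ≥ 0
2. (0, 0), (11, 0), (0, 11)
3. -55 (by strong duality, equal to the primal optimum)
4. p = 11, q = 0, z = -55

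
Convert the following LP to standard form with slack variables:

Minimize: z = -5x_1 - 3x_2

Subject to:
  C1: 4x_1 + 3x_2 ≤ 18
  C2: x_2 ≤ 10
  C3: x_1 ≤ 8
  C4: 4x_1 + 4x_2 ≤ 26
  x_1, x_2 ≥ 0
min z = -5x_1 - 3x_2

s.t.
  4x_1 + 3x_2 + s1 = 18
  x_2 + s2 = 10
  x_1 + s3 = 8
  4x_1 + 4x_2 + s4 = 26
  x_1, x_2, s1, s2, s3, s4 ≥ 0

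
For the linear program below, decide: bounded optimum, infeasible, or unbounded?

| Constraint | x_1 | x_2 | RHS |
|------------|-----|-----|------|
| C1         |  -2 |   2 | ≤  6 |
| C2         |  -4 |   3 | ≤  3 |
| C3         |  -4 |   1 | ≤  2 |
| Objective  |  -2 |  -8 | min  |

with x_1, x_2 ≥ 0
Feasible point: (0, 0) satisfies every constraint, so the LP is feasible.
Direction d = (1, 0): for each constraint row a, a·d ≤ 0 —
  (-2)(1) + (2)(0) = -2 ≤ 0
  (-4)(1) + (3)(0) = -4 ≤ 0
  (-4)(1) + (1)(0) = -4 ≤ 0
and d ≥ 0, so (0, 0) + t·d stays feasible for every t ≥ 0. Along this ray z = -2x_1 - 8x_2 changes by -2 per unit t, so z → −∞.

Unbounded: there is a feasible ray along which z → −∞.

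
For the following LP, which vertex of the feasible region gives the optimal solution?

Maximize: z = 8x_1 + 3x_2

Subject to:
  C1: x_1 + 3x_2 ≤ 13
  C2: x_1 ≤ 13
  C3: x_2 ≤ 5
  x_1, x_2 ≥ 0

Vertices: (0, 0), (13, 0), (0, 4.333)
(13, 0) with z = 104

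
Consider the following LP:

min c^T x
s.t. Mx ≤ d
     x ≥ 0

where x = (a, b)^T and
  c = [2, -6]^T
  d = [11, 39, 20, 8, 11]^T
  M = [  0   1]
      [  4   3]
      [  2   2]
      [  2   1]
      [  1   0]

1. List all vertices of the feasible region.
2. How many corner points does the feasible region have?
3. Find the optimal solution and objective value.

1. (0, 0), (4, 0), (0, 8)
2. 3
3. a = 0, b = 8, z = -48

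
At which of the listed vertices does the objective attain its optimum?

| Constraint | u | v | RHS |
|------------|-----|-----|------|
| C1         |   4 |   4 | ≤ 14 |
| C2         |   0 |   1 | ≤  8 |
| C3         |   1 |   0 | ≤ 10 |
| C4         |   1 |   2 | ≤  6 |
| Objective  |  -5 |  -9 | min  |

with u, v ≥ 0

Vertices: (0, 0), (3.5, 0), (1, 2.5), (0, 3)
(1, 2.5) with z = -27.5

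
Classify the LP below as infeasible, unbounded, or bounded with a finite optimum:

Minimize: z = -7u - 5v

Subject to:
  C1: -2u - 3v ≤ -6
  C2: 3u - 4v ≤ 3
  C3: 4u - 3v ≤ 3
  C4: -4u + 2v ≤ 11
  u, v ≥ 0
Feasible point: (0, 2) satisfies every constraint, so the LP is feasible.
Direction d = (3, 4): for each constraint row a, a·d ≤ 0 —
  (-2)(3) + (-3)(4) = -18 ≤ 0
  (3)(3) + (-4)(4) = -7 ≤ 0
  (4)(3) + (-3)(4) = 0 ≤ 0
  (-4)(3) + (2)(4) = -4 ≤ 0
and d ≥ 0, so (0, 2) + t·d stays feasible for every t ≥ 0. Along this ray z = -7u - 5v changes by -41 per unit t, so z → −∞.

Unbounded — the objective can decrease without bound over the feasible region.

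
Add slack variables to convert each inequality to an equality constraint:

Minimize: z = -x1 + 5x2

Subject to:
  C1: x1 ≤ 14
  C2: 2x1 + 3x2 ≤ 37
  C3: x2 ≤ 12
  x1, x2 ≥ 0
min z = -x1 + 5x2

s.t.
  x1 + s1 = 14
  2x1 + 3x2 + s2 = 37
  x2 + s3 = 12
  x1, x2, s1, s2, s3 ≥ 0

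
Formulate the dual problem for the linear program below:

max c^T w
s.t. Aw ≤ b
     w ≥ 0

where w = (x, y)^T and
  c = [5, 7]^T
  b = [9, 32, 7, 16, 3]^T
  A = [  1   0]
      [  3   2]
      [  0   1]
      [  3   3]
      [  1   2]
Minimize: z = 9y1 + 32y2 + 7y3 + 16y4 + 3y5

Subject to:
  C1: -y1 - 3y2 - 3y4 - y5 ≤ -5
  C2: -2y2 - y3 - 3y4 - 2y5 ≤ -7
  y1, y2, y3, y4, y5 ≥ 0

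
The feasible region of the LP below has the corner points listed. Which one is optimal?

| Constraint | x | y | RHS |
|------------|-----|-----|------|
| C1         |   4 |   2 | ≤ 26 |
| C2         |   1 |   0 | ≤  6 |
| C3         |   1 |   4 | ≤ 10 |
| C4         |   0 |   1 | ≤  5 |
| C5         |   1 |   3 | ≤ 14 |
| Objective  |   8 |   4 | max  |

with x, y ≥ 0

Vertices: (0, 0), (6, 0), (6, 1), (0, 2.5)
Evaluating z = 8x + 4y at each vertex:
  (0, 0): z = 0
  (6, 0): z = 48
  (6, 1): z = 52
  (0, 2.5): z = 10

The largest value is z = 52, attained at (6, 1).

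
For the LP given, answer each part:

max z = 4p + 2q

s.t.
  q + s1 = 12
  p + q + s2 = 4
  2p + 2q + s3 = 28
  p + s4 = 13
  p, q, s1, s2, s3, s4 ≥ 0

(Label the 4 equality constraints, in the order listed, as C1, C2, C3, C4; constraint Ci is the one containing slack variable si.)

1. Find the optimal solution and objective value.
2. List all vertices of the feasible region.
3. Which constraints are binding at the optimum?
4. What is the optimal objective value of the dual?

1. p = 4, q = 0, z = 16
2. (0, 0), (4, 0), (0, 4)
3. C2, q ≥ 0
4. 16 (by strong duality, equal to the primal optimum)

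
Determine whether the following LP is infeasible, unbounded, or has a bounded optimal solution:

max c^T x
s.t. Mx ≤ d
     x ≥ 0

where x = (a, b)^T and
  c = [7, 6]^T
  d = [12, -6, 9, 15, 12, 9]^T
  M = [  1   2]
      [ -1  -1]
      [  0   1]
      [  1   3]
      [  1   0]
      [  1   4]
The point (9, 0) satisfies every constraint, so the LP is feasible; the constraints give a ≤ 12 and b ≤ 9, which with a, b ≥ 0 keep the feasible region inside a bounded box. A feasible, bounded LP attains a finite optimum at a vertex.

Evaluating z = 7a + 6b at each vertex:
  (6, 0): z = 42
  (9, 0): z = 63
  (5, 1): z = 41

Bounded optimum: z* = 63 at (9, 0).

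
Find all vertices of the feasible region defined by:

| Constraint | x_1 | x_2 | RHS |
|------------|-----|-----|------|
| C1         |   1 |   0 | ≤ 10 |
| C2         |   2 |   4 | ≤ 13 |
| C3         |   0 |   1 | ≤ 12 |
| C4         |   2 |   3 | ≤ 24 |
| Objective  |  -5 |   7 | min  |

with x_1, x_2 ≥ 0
Each vertex is the intersection of two constraint boundaries that also satisfies all remaining constraints:
  x_1 = 0 and x_2 = 0 → (0, 0)
  2x_1 + 4x_2 = 13 and x_2 = 0 → (6.5, 0)
  2x_1 + 4x_2 = 13 and x_1 = 0 → (0, 3.25)

Vertices: (0, 0), (6.5, 0), (0, 3.25)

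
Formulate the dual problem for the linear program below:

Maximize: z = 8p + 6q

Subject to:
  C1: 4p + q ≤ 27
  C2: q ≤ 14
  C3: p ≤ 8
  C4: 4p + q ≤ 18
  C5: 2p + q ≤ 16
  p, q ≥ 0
Minimize: z = 27y1 + 14y2 + 8y3 + 18y4 + 16y5

Subject to:
  C1: -4y1 - y3 - 4y4 - 2y5 ≤ -8
  C2: -y1 - y2 - y4 - y5 ≤ -6
  y1, y2, y3, y4, y5 ≥ 0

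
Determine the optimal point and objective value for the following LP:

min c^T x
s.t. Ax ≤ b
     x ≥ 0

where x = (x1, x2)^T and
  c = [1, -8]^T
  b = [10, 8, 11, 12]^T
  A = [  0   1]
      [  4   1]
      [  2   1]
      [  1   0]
Each vertex is the intersection of two constraint boundaries that also satisfies all remaining constraints:
  x1 = 0 and x2 = 0 → (0, 0)
  4x1 + x2 = 8 and x2 = 0 → (2, 0)
  4x1 + x2 = 8 and x1 = 0 → (0, 8)

Evaluating z = x1 - 8x2 at each vertex:
  (0, 0): z = 0
  (2, 0): z = 2
  (0, 8): z = -64

The minimum is at (0, 8) with z = -64.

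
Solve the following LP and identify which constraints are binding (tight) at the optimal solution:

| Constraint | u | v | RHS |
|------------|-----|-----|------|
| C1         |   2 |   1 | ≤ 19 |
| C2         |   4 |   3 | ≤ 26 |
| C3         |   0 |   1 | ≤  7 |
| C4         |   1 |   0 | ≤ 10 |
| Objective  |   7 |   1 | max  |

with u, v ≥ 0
Optimal: u = 6.5, v = 0
Binding: C2, v ≥ 0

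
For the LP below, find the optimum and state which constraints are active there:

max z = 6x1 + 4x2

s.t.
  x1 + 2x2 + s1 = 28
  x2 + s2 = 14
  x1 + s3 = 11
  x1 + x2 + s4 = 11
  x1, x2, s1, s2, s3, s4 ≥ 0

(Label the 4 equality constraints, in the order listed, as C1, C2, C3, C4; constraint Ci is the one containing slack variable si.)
Optimal: x1 = 11, x2 = 0
Slack at optimum:
  C1: slack = 17
  C2: slack = 14
  C3: slack = 0 (binding)
  C4: slack = 0 (binding)
  x1 ≥ 0: x1 = 11
  x2 ≥ 0: x2 = 0 (binding)
Binding constraints: C3, C4, x2 ≥ 0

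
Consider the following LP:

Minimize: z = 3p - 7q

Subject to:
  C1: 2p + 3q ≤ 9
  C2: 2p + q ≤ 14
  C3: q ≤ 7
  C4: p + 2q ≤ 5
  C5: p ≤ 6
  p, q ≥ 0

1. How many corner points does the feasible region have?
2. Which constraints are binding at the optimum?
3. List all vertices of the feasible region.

1. 4
2. C4, p ≥ 0
3. (0, 0), (4.5, 0), (3, 1), (0, 2.5)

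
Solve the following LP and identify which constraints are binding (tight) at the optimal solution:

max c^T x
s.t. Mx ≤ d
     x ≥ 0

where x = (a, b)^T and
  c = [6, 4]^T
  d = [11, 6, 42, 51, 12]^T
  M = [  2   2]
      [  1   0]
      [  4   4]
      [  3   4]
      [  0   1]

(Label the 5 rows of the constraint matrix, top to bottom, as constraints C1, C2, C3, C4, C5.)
Optimal: a = 5.5, b = 0
Slack at optimum:
  C1: slack = 0 (binding)
  C2: slack = 0.5
  C3: slack = 20
  C4: slack = 34.5
  C5: slack = 12
  a ≥ 0: a = 5.5
  b ≥ 0: b = 0 (binding)
Binding constraints: C1, b ≥ 0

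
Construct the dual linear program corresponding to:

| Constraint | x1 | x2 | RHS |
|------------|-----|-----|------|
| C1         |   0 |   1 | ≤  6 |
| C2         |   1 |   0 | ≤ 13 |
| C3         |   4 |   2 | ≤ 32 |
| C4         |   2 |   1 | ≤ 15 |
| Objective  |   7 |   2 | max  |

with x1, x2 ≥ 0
Minimize: z = 6y1 + 13y2 + 32y3 + 15y4

Subject to:
  C1: -y2 - 4y3 - 2y4 ≤ -7
  C2: -y1 - 2y3 - y4 ≤ -2
  y1, y2, y3, y4 ≥ 0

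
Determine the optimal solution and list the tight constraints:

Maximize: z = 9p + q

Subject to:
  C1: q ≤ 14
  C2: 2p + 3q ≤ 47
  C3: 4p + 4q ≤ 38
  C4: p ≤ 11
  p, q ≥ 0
Optimal: p = 9.5, q = 0
Slack at optimum:
  C1: slack = 14
  C2: slack = 28
  C3: slack = 0 (binding)
  C4: slack = 1.5
  p ≥ 0: p = 9.5
  q ≥ 0: q = 0 (binding)
Binding constraints: C3, q ≥ 0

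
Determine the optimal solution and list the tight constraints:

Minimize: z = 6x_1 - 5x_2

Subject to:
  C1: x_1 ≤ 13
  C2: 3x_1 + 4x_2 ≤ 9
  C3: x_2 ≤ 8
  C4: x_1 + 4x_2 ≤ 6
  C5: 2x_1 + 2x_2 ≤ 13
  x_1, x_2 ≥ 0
Optimal: x_1 = 0, x_2 = 1.5
Slack at optimum:
  C1: slack = 13
  C2: slack = 3
  C3: slack = 6.5
  C4: slack = 0 (binding)
  C5: slack = 10
  x_1 ≥ 0: x_1 = 0 (binding)
  x_2 ≥ 0: x_2 = 1.5
Binding constraints: C4, x_1 ≥ 0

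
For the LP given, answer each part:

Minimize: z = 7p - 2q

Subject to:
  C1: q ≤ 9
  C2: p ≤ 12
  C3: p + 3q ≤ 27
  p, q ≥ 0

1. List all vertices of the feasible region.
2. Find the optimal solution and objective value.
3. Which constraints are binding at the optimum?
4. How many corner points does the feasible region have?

1. (0, 0), (12, 0), (12, 5), (0, 9)
2. p = 0, q = 9, z = -18
3. C1, C3, p ≥ 0
4. 4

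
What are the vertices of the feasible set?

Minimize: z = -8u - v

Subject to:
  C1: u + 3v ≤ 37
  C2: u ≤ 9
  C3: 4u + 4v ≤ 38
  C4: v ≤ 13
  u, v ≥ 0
Each vertex is the intersection of two constraint boundaries that also satisfies all remaining constraints:
  u = 0 and v = 0 → (0, 0)
  u = 9 and v = 0 → (9, 0)
  u = 9 and 4u + 4v = 38 → (9, 0.5)
  4u + 4v = 38 and u = 0 → (0, 9.5)

Vertices: (0, 0), (9, 0), (9, 0.5), (0, 9.5)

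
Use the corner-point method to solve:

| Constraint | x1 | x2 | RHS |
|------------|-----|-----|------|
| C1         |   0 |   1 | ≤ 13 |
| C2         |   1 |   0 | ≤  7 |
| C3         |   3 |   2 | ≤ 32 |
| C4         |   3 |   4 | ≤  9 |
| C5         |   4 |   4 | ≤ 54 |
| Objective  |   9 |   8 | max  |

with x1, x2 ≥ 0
x1 = 3, x2 = 0, z = 27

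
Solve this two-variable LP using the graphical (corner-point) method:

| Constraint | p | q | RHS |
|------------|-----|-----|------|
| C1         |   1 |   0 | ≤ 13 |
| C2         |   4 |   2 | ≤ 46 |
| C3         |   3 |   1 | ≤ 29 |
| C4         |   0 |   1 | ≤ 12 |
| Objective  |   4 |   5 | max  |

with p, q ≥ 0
p = 5.5, q = 12, z = 82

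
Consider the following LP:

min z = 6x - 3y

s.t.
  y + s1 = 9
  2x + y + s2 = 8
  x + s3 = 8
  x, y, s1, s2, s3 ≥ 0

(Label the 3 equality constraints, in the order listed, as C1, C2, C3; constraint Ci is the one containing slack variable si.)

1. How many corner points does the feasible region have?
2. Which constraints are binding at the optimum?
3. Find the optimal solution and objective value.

1. 3
2. C2, x ≥ 0
3. x = 0, y = 8, z = -24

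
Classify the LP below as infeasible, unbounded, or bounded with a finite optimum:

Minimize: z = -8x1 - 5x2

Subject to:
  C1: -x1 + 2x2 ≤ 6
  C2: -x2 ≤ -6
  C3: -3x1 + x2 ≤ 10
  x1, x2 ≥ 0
Feasible point: (6, 6) satisfies every constraint, so the LP is feasible.
Direction d = (1, 0): for each constraint row a, a·d ≤ 0 —
  (-1)(1) + (2)(0) = -1 ≤ 0
  (0)(1) + (-1)(0) = 0 ≤ 0
  (-3)(1) + (1)(0) = -3 ≤ 0
and d ≥ 0, so (6, 6) + t·d stays feasible for every t ≥ 0. Along this ray z = -8x1 - 5x2 changes by -8 per unit t, so z → −∞.

Unbounded: there is a feasible ray along which z → −∞.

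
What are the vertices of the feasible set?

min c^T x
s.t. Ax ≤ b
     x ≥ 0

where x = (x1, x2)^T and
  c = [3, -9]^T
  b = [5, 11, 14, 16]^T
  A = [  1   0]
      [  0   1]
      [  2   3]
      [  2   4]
Each vertex is the intersection of two constraint boundaries that also satisfies all remaining constraints:
  x1 = 0 and x2 = 0 → (0, 0)
  x1 = 5 and x2 = 0 → (5, 0)
  x1 = 5 and 2x1 + 3x2 = 14 → (5, 1.333)
  2x1 + 3x2 = 14 and 2x1 + 4x2 = 16 → (4, 2)
  2x1 + 4x2 = 16 and x1 = 0 → (0, 4)

Vertices: (0, 0), (5, 0), (5, 1.333), (4, 2), (0, 4)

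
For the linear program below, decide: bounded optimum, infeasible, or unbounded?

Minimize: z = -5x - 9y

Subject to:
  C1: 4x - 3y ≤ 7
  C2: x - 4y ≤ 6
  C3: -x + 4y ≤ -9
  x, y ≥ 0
C2 requires x - 4y ≤ 6, while C3 (-x + 4y ≤ -9) is equivalent to x - 4y ≥ 9. Together they would need 9 ≤ x - 4y ≤ 6, which is impossible since 9 > 6. No point satisfies all constraints.

Infeasible — the constraint set is empty.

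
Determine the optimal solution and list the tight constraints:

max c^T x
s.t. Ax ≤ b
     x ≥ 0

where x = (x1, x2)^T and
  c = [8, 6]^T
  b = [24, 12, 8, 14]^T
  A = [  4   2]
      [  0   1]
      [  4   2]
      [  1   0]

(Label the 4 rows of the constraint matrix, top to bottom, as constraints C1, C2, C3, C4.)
Optimal: x1 = 0, x2 = 4
Slack at optimum:
  C1: slack = 16
  C2: slack = 8
  C3: slack = 0 (binding)
  C4: slack = 14
  x1 ≥ 0: x1 = 0 (binding)
  x2 ≥ 0: x2 = 4
Binding constraints: C3, x1 ≥ 0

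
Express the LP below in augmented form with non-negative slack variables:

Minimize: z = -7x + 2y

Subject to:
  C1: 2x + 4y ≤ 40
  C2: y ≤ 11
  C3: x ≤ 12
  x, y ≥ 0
min z = -7x + 2y

s.t.
  2x + 4y + s1 = 40
  y + s2 = 11
  x + s3 = 12
  x, y, s1, s2, s3 ≥ 0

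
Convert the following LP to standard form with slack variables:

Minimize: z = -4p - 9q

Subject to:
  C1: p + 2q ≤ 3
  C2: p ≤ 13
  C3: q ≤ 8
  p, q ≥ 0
min z = -4p - 9q

s.t.
  p + 2q + s1 = 3
  p + s2 = 13
  q + s3 = 8
  p, q, s1, s2, s3 ≥ 0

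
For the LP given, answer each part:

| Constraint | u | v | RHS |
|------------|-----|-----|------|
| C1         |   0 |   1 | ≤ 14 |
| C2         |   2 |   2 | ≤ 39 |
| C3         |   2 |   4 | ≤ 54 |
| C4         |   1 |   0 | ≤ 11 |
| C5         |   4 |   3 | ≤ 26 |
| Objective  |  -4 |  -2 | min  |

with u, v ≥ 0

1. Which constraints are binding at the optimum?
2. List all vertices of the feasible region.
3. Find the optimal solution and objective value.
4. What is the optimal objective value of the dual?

1. C5, v ≥ 0
2. (0, 0), (6.5, 0), (0, 8.667)
3. u = 6.5, v = 0, z = -26
4. -26 (by strong duality, equal to the primal optimum)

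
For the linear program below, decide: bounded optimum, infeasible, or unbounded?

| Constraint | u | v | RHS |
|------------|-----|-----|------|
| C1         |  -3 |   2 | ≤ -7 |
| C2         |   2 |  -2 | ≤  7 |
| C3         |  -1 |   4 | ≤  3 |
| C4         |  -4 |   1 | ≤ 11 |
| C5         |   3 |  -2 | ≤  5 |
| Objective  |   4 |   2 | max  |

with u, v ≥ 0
C5 requires 3u - 2v ≤ 5, while C1 (-3u + 2v ≤ -7) is equivalent to 3u - 2v ≥ 7. Together they would need 7 ≤ 3u - 2v ≤ 5, which is impossible since 7 > 5. No point satisfies all constraints.

Infeasible — the constraint set is empty.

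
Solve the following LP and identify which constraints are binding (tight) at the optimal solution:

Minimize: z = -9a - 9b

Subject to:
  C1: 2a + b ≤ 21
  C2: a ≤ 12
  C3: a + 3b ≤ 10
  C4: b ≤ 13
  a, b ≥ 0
Optimal: a = 10, b = 0
Slack at optimum:
  C1: slack = 1
  C2: slack = 2
  C3: slack = 0 (binding)
  C4: slack = 13
  a ≥ 0: a = 10
  b ≥ 0: b = 0 (binding)
Binding constraints: C3, b ≥ 0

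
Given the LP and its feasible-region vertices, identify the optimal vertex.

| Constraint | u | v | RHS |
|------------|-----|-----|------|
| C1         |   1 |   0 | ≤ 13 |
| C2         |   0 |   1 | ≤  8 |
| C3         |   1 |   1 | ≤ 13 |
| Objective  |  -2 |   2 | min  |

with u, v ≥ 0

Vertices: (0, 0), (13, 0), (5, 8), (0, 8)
Evaluating z = -2u + 2v at each vertex:
  (0, 0): z = 0
  (13, 0): z = -26
  (5, 8): z = 6
  (0, 8): z = 16

The smallest value is z = -26, attained at (13, 0).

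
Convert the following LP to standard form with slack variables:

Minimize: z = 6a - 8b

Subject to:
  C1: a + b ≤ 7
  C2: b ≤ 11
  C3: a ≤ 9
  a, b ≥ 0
min z = 6a - 8b

s.t.
  a + b + s1 = 7
  b + s2 = 11
  a + s3 = 9
  a, b, s1, s2, s3 ≥ 0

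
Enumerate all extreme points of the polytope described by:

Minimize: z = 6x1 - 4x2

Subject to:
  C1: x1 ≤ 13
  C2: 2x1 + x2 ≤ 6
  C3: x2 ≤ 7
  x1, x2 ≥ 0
Each vertex is the intersection of two constraint boundaries that also satisfies all remaining constraints:
  x1 = 0 and x2 = 0 → (0, 0)
  2x1 + x2 = 6 and x2 = 0 → (3, 0)
  2x1 + x2 = 6 and x1 = 0 → (0, 6)

Vertices: (0, 0), (3, 0), (0, 6)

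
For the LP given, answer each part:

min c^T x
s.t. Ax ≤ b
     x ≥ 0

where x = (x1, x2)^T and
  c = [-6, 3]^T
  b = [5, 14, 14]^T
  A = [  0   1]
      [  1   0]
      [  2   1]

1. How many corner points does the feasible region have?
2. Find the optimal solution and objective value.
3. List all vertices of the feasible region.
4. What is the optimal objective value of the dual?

1. 4
2. x1 = 7, x2 = 0, z = -42
3. (0, 0), (7, 0), (4.5, 5), (0, 5)
4. -42 (by strong duality, equal to the primal optimum)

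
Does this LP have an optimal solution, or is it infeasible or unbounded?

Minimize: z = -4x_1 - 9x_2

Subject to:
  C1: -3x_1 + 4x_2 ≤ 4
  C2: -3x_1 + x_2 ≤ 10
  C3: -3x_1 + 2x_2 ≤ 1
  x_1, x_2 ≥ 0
Feasible point: (0, 0) satisfies every constraint, so the LP is feasible.
Direction d = (1, 0): for each constraint row a, a·d ≤ 0 —
  (-3)(1) + (4)(0) = -3 ≤ 0
  (-3)(1) + (1)(0) = -3 ≤ 0
  (-3)(1) + (2)(0) = -3 ≤ 0
and d ≥ 0, so (0, 0) + t·d stays feasible for every t ≥ 0. Along this ray z = -4x_1 - 9x_2 changes by -4 per unit t, so z → −∞.

Unbounded — the objective can decrease without bound over the feasible region.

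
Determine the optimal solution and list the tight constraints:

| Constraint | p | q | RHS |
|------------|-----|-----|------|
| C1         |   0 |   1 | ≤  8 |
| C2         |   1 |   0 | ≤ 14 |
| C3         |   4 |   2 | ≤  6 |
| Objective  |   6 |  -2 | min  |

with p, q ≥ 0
Optimal: p = 0, q = 3
Slack at optimum:
  C1: slack = 5
  C2: slack = 14
  C3: slack = 0 (binding)
  p ≥ 0: p = 0 (binding)
  q ≥ 0: q = 3
Binding constraints: C3, p ≥ 0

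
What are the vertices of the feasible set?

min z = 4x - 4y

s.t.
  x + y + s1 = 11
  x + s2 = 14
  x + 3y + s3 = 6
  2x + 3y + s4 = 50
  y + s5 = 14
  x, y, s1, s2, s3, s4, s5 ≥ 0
Each vertex is the intersection of two constraint boundaries that also satisfies all remaining constraints:
  x = 0 and y = 0 → (0, 0)
  x + 3y = 6 and y = 0 → (6, 0)
  x + 3y = 6 and x = 0 → (0, 2)

Vertices: (0, 0), (6, 0), (0, 2)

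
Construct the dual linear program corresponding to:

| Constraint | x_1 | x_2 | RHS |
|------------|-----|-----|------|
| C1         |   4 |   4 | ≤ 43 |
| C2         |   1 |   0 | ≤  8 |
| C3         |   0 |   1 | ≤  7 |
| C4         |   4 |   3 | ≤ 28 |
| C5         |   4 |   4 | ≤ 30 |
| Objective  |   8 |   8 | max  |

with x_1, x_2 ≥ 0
Minimize: z = 43y1 + 8y2 + 7y3 + 28y4 + 30y5

Subject to:
  C1: -4y1 - y2 - 4y4 - 4y5 ≤ -8
  C2: -4y1 - y3 - 3y4 - 4y5 ≤ -8
  y1, y2, y3, y4, y5 ≥ 0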